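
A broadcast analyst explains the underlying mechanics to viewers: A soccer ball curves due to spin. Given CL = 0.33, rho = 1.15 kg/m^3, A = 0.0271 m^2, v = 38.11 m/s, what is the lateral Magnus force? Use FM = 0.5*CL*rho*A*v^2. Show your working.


FM = 0.5 * CL * rho * A * v^2
FM = 0.5 * 0.33 * 1.15 * 0.0271 * 38.11^2
v^2 = 1452.3721
FM = 0.5 * 0.33 * 1.15 * 0.0271 * 1452.3721 = 7.4684 N

7.4684 N


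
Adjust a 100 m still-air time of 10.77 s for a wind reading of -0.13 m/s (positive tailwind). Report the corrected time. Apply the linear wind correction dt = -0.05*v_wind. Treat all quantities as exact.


dt = -0.05 * v_wind = -0.05 * -0.13 = 0.0065 s
t_corrected = t_still + dt = 10.77 + (0.0065)
t_corrected = 10.7765 s

10.7765 s


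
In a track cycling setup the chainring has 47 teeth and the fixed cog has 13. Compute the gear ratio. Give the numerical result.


GR = front_teeth / rear_teeth
GR = 47 / 13
GR = 3.6154

3.6154


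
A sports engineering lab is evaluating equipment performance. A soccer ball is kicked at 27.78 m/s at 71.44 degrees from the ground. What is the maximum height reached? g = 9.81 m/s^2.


H = (v*sin(theta))^2 / (2*g)
vy = v*sin(theta) = 27.78 * sin(71.44 deg) = 26.3352 m/s
H = vy^2 / (2*g) = 693.542 / (2*9.81)
H = 693.542 / 19.62 = 35.3487 m

35.3487 m


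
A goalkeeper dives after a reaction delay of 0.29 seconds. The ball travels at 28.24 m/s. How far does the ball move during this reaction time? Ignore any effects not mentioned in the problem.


d = v * t
d = 28.24 * 0.29
d = 8.1896 m

8.1896 m


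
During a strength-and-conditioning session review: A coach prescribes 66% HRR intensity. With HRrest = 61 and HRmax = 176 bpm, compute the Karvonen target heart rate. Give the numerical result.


Target = HRrest + pct*(HRmax - HRrest)
Heart rate reserve = HRmax - HRrest = 176 - 61 = 115 bpm
Fraction = 66% = 0.66
Target = 61 + 0.66 * 115
Target = 61 + 75.9 = 136.9 bpm

136.9 bpm


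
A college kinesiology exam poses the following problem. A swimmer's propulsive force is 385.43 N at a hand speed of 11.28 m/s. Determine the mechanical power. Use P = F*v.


P = F * v
P = 385.43 * 11.28
P = 4347.6504 W

4347.6504 W


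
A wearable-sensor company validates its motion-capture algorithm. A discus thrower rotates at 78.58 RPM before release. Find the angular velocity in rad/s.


omega = RPM * 2 * pi / 60
omega = 78.58 * 2 * 3.14159 / 60
omega = 493.7327 / 60 = 8.2289 rad/s

8.2289 rad/s


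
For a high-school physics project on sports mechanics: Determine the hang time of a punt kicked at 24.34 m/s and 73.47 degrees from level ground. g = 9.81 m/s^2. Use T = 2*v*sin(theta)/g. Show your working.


T = 2*v*sin(theta)/g
sin(theta) = sin(73.47 deg) = 0.9587
T = 2*24.34*0.9587 / 9.81
T = 46.6681 / 9.81 = 4.7572 s

4.7572 s


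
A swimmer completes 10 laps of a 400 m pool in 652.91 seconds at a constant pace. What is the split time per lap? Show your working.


Split time = total_time / n_laps = 652.91 / 10
Split time = 65.291 s per lap

65.291 s


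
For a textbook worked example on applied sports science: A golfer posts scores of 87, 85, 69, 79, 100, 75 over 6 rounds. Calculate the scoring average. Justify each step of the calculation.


Average = sum / n
Sum = 495
Average = 495 / 6 = 82.5

82.5


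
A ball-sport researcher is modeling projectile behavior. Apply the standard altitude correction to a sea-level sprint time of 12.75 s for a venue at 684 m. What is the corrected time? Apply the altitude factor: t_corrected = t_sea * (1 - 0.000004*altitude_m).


Correction factor = 1 - 0.000004 * 684 = 0.997264
t_corrected = t_sea * factor = 12.75 * 0.997264
t_corrected = 12.7151 s

12.7151 s


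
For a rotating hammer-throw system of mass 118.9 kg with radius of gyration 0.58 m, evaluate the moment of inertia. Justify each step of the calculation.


I = m * k^2
I = 118.9 * 0.58^2
I = 118.9 * 0.3364 = 39.998 kg*m^2

39.998 kg*m^2


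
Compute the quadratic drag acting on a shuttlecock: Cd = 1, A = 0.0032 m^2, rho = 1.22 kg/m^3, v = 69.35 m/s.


Fd = 0.5 * Cd * rho * A * v^2
Fd = 0.5 * 1 * 1.22 * 0.0032 * 69.35^2
v^2 = 4809.4225
Fd = 0.5 * 1 * 1.22 * 0.0032 * 4809.4225 = 9.388 N

9.388 N


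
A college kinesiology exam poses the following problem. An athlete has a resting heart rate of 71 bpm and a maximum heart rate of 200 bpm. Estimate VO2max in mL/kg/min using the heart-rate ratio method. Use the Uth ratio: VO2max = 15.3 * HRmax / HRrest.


VO2max = 15.3 * HRmax / HRrest
VO2max = 15.3 * 200 / 71
VO2max = 3060 / 71 = 43.0986 mL/kg/min

43.0986 mL/kg/min


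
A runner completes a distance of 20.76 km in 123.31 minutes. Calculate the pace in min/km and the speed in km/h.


Pace = time / distance = 123.31 min / 20.76 km = 5.9398 min/km
Speed = distance / time_in_hours = 20.76 / 2.0552 hr
Speed = 10.1014 km/h

5.9398 min/km, 10.1014 km/h


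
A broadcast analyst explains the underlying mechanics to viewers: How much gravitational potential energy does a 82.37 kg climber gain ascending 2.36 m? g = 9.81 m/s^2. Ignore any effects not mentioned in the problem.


PE = m * g * h
PE = 82.37 * 9.81 * 2.36
PE = 808.0497 * 2.36 = 1906.9973 J

1906.9973 J


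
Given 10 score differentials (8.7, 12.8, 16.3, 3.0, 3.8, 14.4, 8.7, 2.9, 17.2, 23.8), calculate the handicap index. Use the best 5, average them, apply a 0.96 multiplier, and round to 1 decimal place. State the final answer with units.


All differentials: 8.7, 12.8, 16.3, 3.0, 3.8, 14.4, 8.7, 2.9, 17.2, 23.8
Sorted: 2.9, 3.0, 3.8, 8.7, 8.7, 12.8, 14.4, 16.3, 17.2, 23.8
Best 5: 2.9, 3.0, 3.8, 8.7, 8.7
Average of best = 27.1 / 5 = 5.42
Raw index = 5.42 * 0.96 = 5.2032
Handicap index = round(5.2032, 1) = 5.2

5.2


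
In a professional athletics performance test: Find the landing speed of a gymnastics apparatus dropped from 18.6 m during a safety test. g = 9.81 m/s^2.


v = sqrt(2 * g * h)
v = sqrt(2 * 9.81 * 18.6)
v = sqrt(364.932) = 19.1032 m/s

19.1032 m/s


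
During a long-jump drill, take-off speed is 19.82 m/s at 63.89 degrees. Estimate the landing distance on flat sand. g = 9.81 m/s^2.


R = v^2 * sin(2*theta) / g
Convert angle to radians: theta = 63.89 deg = 1.1151 rad
sin(2*theta) = sin(2.2302) = 0.7904
R = 19.82^2 * 0.7904 / 9.81
R = 392.8324 * 0.7904 / 9.81 = 31.6496 m

31.6496 m


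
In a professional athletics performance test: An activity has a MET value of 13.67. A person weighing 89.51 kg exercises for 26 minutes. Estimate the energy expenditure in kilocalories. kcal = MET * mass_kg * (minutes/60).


kcal = MET * mass * time_hr
Convert time: 26 min = 0.4333 hr
kcal = 13.67 * 89.51 * 0.4333
kcal = 530.2274 kcal

530.2274 kcal


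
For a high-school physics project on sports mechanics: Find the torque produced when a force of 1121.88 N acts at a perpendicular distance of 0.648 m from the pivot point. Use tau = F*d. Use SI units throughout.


tau = F * d
tau = 1121.88 * 0.648
tau = 726.9782 N*m

726.9782 N*m


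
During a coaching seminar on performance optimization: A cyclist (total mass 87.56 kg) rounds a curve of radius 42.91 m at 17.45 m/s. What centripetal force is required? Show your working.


Fc = m * v^2 / r
v^2 = 17.45^2 = 304.5025
Fc = 87.56 * 304.5025 / 42.91
Fc = 26662.2389 / 42.91 = 621.3526 N

621.3526 N


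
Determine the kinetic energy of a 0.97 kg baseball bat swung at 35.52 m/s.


KE = 0.5 * m * v^2
KE = 0.5 * 0.97 * 35.52^2
KE = 0.5 * 0.97 * 1261.6704 = 611.9101 J

611.9101 J


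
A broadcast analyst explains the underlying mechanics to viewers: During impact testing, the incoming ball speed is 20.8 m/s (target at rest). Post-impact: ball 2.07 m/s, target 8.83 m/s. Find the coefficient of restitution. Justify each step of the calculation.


e = (v2_after - v1_after) / (v1_before - v2_before)
Numerator = 8.83 - 2.07 = 6.76
Denominator = 20.8 - 0 = 20.8
e = 6.76 / 20.8 = 0.325

0.325


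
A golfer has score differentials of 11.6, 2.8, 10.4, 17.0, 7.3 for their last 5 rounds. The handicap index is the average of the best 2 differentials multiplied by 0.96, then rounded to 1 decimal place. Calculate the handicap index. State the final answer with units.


All differentials: 11.6, 2.8, 10.4, 17.0, 7.3
Sorted: 2.8, 7.3, 10.4, 11.6, 17.0
Best 2: 2.8, 7.3
Average of best = 10.1 / 2 = 5.05
Raw index = 5.05 * 0.96 = 4.848
Handicap index = round(4.848, 1) = 4.8

4.8


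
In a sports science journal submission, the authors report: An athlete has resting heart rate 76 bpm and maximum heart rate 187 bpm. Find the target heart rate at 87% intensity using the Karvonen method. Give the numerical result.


Target = HRrest + pct*(HRmax - HRrest)
Heart rate reserve = HRmax - HRrest = 187 - 76 = 111 bpm
Fraction = 87% = 0.87
Target = 76 + 0.87 * 111
Target = 76 + 96.57 = 172.57 bpm

172.57 bpm


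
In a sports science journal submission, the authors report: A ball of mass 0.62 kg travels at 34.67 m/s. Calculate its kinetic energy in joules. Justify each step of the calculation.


KE = 0.5 * m * v^2
KE = 0.5 * 0.62 * 34.67^2
KE = 0.5 * 0.62 * 1202.0089 = 372.6228 J

372.6228 J


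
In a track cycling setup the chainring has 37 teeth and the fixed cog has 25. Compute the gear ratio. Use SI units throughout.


GR = front_teeth / rear_teeth
GR = 37 / 25
GR = 1.48

1.48


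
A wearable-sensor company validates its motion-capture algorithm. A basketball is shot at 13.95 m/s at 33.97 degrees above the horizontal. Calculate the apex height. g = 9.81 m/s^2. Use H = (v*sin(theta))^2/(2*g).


H = (v*sin(theta))^2 / (2*g)
vy = v*sin(theta) = 13.95 * sin(33.97 deg) = 7.7947 m/s
H = vy^2 / (2*g) = 60.7571 / (2*9.81)
H = 60.7571 / 19.62 = 3.0967 m

3.0967 m


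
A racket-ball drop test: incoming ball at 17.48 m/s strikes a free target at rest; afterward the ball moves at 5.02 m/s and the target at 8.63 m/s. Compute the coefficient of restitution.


e = (v2_after - v1_after) / (v1_before - v2_before)
Numerator = 8.63 - 5.02 = 3.61
Denominator = 17.48 - 0 = 17.48
e = 3.61 / 17.48 = 0.2065

0.2065


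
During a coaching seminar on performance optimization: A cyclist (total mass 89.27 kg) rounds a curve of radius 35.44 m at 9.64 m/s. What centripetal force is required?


Fc = m * v^2 / r
v^2 = 9.64^2 = 92.9296
Fc = 89.27 * 92.9296 / 35.44
Fc = 8295.8254 / 35.44 = 234.0809 N

234.0809 N


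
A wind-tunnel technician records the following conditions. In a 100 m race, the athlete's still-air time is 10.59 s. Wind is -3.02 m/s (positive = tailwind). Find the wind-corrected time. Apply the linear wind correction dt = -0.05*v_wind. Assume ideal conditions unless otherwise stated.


dt = -0.05 * v_wind = -0.05 * -3.02 = 0.151 s
t_corrected = t_still + dt = 10.59 + (0.151)
t_corrected = 10.741 s

10.741 s


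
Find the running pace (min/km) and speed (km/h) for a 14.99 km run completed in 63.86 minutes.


Pace = time / distance = 63.86 min / 14.99 km = 4.2602 min/km
Speed = distance / time_in_hours = 14.99 / 1.0643 hr
Speed = 14.0839 km/h

4.2602 min/km, 14.0839 km/h


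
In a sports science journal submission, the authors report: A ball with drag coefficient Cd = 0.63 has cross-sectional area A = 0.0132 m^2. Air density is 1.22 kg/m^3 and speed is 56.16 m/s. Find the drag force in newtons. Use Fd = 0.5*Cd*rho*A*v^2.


Fd = 0.5 * Cd * rho * A * v^2
Fd = 0.5 * 0.63 * 1.22 * 0.0132 * 56.16^2
v^2 = 3153.9456
Fd = 0.5 * 0.63 * 1.22 * 0.0132 * 3153.9456 = 15.9992 N

15.9992 N


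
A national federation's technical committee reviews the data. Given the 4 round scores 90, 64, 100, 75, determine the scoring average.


Average = sum / n
Sum = 329
Average = 329 / 4 = 82.25

82.25


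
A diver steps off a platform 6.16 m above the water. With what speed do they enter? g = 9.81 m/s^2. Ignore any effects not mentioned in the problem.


v = sqrt(2 * g * h)
v = sqrt(2 * 9.81 * 6.16)
v = sqrt(120.8592) = 10.9936 m/s

10.9936 m/s


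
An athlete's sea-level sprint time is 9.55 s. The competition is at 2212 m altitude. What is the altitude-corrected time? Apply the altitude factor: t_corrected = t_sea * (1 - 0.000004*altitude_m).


Correction factor = 1 - 0.000004 * 2212 = 0.991152
t_corrected = t_sea * factor = 9.55 * 0.991152
t_corrected = 9.4655 s

9.4655 s


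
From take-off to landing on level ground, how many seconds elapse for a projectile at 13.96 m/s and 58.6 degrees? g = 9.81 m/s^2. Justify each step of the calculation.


T = 2*v*sin(theta)/g
sin(theta) = sin(58.6 deg) = 0.8536
T = 2*13.96*0.8536 / 9.81
T = 23.8311 / 9.81 = 2.4293 s

2.4293 s


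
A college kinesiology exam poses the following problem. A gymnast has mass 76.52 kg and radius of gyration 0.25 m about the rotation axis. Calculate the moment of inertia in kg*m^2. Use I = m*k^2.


I = m * k^2
I = 76.52 * 0.25^2
I = 76.52 * 0.0625 = 4.7825 kg*m^2

4.7825 kg*m^2


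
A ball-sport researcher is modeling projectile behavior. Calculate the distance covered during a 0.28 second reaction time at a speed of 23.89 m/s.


d = v * t
d = 23.89 * 0.28
d = 6.6892 m

6.6892 m


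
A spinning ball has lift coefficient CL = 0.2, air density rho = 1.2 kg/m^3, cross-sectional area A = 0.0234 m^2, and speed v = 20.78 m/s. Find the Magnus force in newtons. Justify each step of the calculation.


FM = 0.5 * CL * rho * A * v^2
FM = 0.5 * 0.2 * 1.2 * 0.0234 * 20.78^2
v^2 = 431.8084
FM = 0.5 * 0.2 * 1.2 * 0.0234 * 431.8084 = 1.2125 N

1.2125 N


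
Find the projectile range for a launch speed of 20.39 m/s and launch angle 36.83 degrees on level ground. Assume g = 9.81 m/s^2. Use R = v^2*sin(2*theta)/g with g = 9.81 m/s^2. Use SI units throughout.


R = v^2 * sin(2*theta) / g
Convert angle to radians: theta = 36.83 deg = 0.6428 rad
sin(2*theta) = sin(1.2856) = 0.9596
R = 20.39^2 * 0.9596 / 9.81
R = 415.7521 * 0.9596 / 9.81 = 40.6687 m

40.6687 m


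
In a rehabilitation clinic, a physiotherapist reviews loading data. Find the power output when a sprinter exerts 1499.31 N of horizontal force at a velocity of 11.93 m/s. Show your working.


P = F * v
P = 1499.31 * 11.93
P = 17886.7683 W

17886.7683 W


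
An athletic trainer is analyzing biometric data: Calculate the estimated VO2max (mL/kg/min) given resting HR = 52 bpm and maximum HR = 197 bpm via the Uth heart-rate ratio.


VO2max = 15.3 * HRmax / HRrest
VO2max = 15.3 * 197 / 52
VO2max = 3014.1 / 52 = 57.9635 mL/kg/min

57.9635 mL/kg/min


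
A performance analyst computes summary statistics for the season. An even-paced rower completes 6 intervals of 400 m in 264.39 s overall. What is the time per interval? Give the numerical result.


Split time = total_time / n_laps = 264.39 / 6
Split time = 44.065 s per lap

44.065 s


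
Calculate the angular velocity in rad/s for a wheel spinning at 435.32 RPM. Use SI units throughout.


omega = RPM * 2 * pi / 60
omega = 435.32 * 2 * 3.14159 / 60
omega = 2735.1962 / 60 = 45.5866 rad/s

45.5866 rad/s


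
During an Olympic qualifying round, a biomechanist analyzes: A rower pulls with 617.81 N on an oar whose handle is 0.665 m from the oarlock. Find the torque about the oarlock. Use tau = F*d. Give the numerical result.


tau = F * d
tau = 617.81 * 0.665
tau = 410.8436 N*m

410.8436 N*m


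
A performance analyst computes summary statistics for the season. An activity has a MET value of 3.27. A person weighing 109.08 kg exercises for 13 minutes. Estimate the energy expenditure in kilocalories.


kcal = MET * mass * time_hr
Convert time: 13 min = 0.2167 hr
kcal = 3.27 * 109.08 * 0.2167
kcal = 77.2832 kcal

77.2832 kcal


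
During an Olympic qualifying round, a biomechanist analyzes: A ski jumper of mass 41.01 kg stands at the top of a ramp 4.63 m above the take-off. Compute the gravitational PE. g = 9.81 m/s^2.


PE = m * g * h
PE = 41.01 * 9.81 * 4.63
PE = 402.3081 * 4.63 = 1862.6865 J

1862.6865 J


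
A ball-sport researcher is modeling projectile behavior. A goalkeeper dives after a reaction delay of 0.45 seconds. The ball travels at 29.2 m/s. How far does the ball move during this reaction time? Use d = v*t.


d = v * t
d = 29.2 * 0.45
d = 13.14 m

13.14 m


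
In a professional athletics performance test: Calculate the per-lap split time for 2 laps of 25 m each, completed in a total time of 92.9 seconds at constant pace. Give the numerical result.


Split time = total_time / n_laps = 92.9 / 2
Split time = 46.45 s per lap

46.45 s


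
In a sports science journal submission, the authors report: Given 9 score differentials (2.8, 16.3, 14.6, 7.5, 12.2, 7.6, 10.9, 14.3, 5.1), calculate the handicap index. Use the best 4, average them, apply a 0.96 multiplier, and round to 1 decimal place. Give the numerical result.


All differentials: 2.8, 16.3, 14.6, 7.5, 12.2, 7.6, 10.9, 14.3, 5.1
Sorted: 2.8, 5.1, 7.5, 7.6, 10.9, 12.2, 14.3, 14.6, 16.3
Best 4: 2.8, 5.1, 7.5, 7.6
Average of best = 23 / 4 = 5.75
Raw index = 5.75 * 0.96 = 5.52
Handicap index = round(5.52, 1) = 5.5

5.5


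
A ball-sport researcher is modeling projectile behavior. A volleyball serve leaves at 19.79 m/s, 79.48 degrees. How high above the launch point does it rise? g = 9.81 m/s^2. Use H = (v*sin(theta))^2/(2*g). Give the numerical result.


H = (v*sin(theta))^2 / (2*g)
vy = v*sin(theta) = 19.79 * sin(79.48 deg) = 19.4574 m/s
H = vy^2 / (2*g) = 378.5886 / (2*9.81)
H = 378.5886 / 19.62 = 19.2961 m

19.2961 m


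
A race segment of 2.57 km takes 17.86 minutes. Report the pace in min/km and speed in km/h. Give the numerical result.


Pace = time / distance = 17.86 min / 2.57 km = 6.9494 min/km
Speed = distance / time_in_hours = 2.57 / 0.2977 hr
Speed = 8.6338 km/h

6.9494 min/km, 8.6338 km/h


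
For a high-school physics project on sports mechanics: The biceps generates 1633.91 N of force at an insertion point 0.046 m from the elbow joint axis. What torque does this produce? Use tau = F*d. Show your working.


tau = F * d
tau = 1633.91 * 0.046
tau = 75.1599 N*m

75.1599 N*m


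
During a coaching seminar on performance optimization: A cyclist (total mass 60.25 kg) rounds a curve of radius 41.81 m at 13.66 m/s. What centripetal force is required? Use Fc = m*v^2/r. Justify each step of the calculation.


Fc = m * v^2 / r
v^2 = 13.66^2 = 186.5956
Fc = 60.25 * 186.5956 / 41.81
Fc = 11242.3849 / 41.81 = 268.8922 N

268.8922 N


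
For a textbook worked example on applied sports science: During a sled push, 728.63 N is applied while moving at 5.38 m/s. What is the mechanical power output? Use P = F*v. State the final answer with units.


P = F * v
P = 728.63 * 5.38
P = 3920.0294 W

3920.0294 W


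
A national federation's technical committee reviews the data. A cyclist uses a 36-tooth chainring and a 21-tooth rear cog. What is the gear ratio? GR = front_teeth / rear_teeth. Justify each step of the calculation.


GR = front_teeth / rear_teeth
GR = 36 / 21
GR = 1.7143

1.7143


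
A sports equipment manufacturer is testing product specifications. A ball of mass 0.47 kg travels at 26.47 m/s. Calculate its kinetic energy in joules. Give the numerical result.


KE = 0.5 * m * v^2
KE = 0.5 * 0.47 * 26.47^2
KE = 0.5 * 0.47 * 700.6609 = 164.6553 J

164.6553 J


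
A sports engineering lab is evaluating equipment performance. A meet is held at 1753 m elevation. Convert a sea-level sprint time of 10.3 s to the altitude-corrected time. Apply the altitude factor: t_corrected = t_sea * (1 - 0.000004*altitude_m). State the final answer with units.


Correction factor = 1 - 0.000004 * 1753 = 0.992988
t_corrected = t_sea * factor = 10.3 * 0.992988
t_corrected = 10.2278 s

10.2278 s


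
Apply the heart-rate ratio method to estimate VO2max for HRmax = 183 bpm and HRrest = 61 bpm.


VO2max = 15.3 * HRmax / HRrest
VO2max = 15.3 * 183 / 61
VO2max = 2799.9 / 61 = 45.9 mL/kg/min

45.9 mL/kg/min


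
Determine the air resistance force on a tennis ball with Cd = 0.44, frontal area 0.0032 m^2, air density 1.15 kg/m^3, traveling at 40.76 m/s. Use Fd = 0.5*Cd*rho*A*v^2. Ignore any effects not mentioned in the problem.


Fd = 0.5 * Cd * rho * A * v^2
Fd = 0.5 * 0.44 * 1.15 * 0.0032 * 40.76^2
v^2 = 1661.3776
Fd = 0.5 * 0.44 * 1.15 * 0.0032 * 1661.3776 = 1.3451 N

1.3451 N


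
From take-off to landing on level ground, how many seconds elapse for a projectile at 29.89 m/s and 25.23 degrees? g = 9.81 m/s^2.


T = 2*v*sin(theta)/g
sin(theta) = sin(25.23 deg) = 0.4263
T = 2*29.89*0.4263 / 9.81
T = 25.4814 / 9.81 = 2.5975 s

2.5975 s


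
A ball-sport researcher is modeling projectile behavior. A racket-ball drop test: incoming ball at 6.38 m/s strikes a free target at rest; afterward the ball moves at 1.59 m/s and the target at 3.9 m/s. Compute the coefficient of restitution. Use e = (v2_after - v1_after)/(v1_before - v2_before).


e = (v2_after - v1_after) / (v1_before - v2_before)
Numerator = 3.9 - 1.59 = 2.31
Denominator = 6.38 - 0 = 6.38
e = 2.31 / 6.38 = 0.3621

0.3621


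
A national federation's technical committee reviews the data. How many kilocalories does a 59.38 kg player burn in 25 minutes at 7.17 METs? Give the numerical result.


kcal = MET * mass * time_hr
Convert time: 25 min = 0.4167 hr
kcal = 7.17 * 59.38 * 0.4167
kcal = 177.3978 kcal

177.3978 kcal


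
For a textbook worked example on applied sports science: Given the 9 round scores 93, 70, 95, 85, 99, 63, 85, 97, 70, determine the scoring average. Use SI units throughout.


Average = sum / n
Sum = 757
Average = 757 / 9 = 84.1111

84.1111


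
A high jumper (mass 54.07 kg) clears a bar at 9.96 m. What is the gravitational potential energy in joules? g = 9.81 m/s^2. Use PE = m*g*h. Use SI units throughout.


PE = m * g * h
PE = 54.07 * 9.81 * 9.96
PE = 530.4267 * 9.96 = 5283.0499 J

5283.0499 J


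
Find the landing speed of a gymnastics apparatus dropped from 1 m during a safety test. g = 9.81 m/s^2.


v = sqrt(2 * g * h)
v = sqrt(2 * 9.81 * 1)
v = sqrt(19.62) = 4.4294 m/s

4.4294 m/s


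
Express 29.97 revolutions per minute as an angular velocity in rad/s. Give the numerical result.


omega = RPM * 2 * pi / 60
omega = 29.97 * 2 * 3.14159 / 60
omega = 188.3071 / 60 = 3.1385 rad/s

3.1385 rad/s


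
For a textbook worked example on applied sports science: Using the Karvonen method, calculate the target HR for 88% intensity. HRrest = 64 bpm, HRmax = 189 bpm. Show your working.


Target = HRrest + pct*(HRmax - HRrest)
Heart rate reserve = HRmax - HRrest = 189 - 64 = 125 bpm
Fraction = 88% = 0.88
Target = 64 + 0.88 * 125
Target = 64 + 110 = 174 bpm

174 bpm


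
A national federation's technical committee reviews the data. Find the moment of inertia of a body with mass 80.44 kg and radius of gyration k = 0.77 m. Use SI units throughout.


I = m * k^2
I = 80.44 * 0.77^2
I = 80.44 * 0.5929 = 47.6929 kg*m^2

47.6929 kg*m^2


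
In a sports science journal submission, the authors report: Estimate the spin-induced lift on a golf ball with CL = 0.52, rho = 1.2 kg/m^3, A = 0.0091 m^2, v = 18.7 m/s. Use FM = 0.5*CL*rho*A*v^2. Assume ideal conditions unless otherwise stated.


FM = 0.5 * CL * rho * A * v^2
FM = 0.5 * 0.52 * 1.2 * 0.0091 * 18.7^2
v^2 = 349.69
FM = 0.5 * 0.52 * 1.2 * 0.0091 * 349.69 = 0.9928 N

0.9928 N


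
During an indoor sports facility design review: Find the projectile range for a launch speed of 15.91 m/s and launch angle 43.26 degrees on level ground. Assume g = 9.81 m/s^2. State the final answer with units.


R = v^2 * sin(2*theta) / g
Convert angle to radians: theta = 43.26 deg = 0.755 rad
sin(2*theta) = sin(1.5101) = 0.9982
R = 15.91^2 * 0.9982 / 9.81
R = 253.1281 * 0.9982 / 9.81 = 25.7555 m

25.7555 m


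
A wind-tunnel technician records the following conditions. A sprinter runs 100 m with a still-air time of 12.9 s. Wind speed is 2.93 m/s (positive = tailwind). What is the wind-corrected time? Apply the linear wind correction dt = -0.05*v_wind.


dt = -0.05 * v_wind = -0.05 * 2.93 = -0.1465 s
t_corrected = t_still + dt = 12.9 + (-0.1465)
t_corrected = 12.7535 s

12.7535 s


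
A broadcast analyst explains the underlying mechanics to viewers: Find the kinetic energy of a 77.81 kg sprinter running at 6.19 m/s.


KE = 0.5 * m * v^2
KE = 0.5 * 77.81 * 6.19^2
KE = 0.5 * 77.81 * 38.3161 = 1490.6879 J

1490.6879 J


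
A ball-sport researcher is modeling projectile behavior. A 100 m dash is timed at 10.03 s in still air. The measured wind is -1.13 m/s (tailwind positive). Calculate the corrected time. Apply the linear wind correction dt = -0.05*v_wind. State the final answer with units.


dt = -0.05 * v_wind = -0.05 * -1.13 = 0.0565 s
t_corrected = t_still + dt = 10.03 + (0.0565)
t_corrected = 10.0865 s

10.0865 s


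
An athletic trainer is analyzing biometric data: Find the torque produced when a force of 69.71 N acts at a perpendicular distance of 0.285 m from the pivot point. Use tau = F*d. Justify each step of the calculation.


tau = F * d
tau = 69.71 * 0.285
tau = 19.8673 N*m

19.8673 N*m


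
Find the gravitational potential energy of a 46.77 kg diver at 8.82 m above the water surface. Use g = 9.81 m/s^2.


PE = m * g * h
PE = 46.77 * 9.81 * 8.82
PE = 458.8137 * 8.82 = 4046.7368 J

4046.7368 J


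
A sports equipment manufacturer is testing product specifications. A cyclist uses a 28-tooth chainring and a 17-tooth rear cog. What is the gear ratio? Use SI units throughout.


GR = front_teeth / rear_teeth
GR = 28 / 17
GR = 1.6471

1.6471


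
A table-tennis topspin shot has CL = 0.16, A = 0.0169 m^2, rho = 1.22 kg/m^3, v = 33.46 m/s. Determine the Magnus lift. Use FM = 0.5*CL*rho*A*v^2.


FM = 0.5 * CL * rho * A * v^2
FM = 0.5 * 0.16 * 1.22 * 0.0169 * 33.46^2
v^2 = 1119.5716
FM = 0.5 * 0.16 * 1.22 * 0.0169 * 1119.5716 = 1.8467 N

1.8467 N


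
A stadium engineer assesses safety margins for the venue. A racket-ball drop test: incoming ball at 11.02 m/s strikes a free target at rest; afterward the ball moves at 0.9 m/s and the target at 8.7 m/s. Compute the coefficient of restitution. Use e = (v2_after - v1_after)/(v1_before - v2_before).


e = (v2_after - v1_after) / (v1_before - v2_before)
Numerator = 8.7 - 0.9 = 7.8
Denominator = 11.02 - 0 = 11.02
e = 7.8 / 11.02 = 0.7078

0.7078


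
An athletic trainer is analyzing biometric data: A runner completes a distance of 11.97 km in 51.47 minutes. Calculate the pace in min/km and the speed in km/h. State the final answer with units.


Pace = time / distance = 51.47 min / 11.97 km = 4.2999 min/km
Speed = distance / time_in_hours = 11.97 / 0.8578 hr
Speed = 13.9538 km/h

4.2999 min/km, 13.9538 km/h


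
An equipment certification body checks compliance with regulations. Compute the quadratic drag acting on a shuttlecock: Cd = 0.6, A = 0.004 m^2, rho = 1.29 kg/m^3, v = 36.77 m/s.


Fd = 0.5 * Cd * rho * A * v^2
Fd = 0.5 * 0.6 * 1.29 * 0.004 * 36.77^2
v^2 = 1352.0329
Fd = 0.5 * 0.6 * 1.29 * 0.004 * 1352.0329 = 2.0929 N

2.0929 N


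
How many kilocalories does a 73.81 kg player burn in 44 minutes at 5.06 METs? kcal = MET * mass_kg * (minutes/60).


kcal = MET * mass * time_hr
Convert time: 44 min = 0.7333 hr
kcal = 5.06 * 73.81 * 0.7333
kcal = 273.8843 kcal

273.8843 kcal


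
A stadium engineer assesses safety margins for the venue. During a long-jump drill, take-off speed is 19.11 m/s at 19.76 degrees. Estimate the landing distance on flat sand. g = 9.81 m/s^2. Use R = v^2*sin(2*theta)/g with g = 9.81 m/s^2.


R = v^2 * sin(2*theta) / g
Convert angle to radians: theta = 19.76 deg = 0.3449 rad
sin(2*theta) = sin(0.6898) = 0.6363
R = 19.11^2 * 0.6363 / 9.81
R = 365.1921 * 0.6363 / 9.81 = 23.689 m

23.689 m


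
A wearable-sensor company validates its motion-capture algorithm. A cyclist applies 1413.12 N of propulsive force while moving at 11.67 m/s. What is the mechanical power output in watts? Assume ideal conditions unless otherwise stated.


P = F * v
P = 1413.12 * 11.67
P = 16491.1104 W

16491.1104 W


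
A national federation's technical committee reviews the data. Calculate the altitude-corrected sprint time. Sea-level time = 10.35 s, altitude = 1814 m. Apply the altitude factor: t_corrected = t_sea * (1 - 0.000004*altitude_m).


Correction factor = 1 - 0.000004 * 1814 = 0.992744
t_corrected = t_sea * factor = 10.35 * 0.992744
t_corrected = 10.2749 s

10.2749 s


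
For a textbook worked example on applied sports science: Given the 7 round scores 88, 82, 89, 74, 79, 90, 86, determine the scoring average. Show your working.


Average = sum / n
Sum = 588
Average = 588 / 7 = 84

84


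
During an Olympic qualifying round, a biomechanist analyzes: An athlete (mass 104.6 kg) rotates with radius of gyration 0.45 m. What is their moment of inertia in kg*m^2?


I = m * k^2
I = 104.6 * 0.45^2
I = 104.6 * 0.2025 = 21.1815 kg*m^2

21.1815 kg*m^2


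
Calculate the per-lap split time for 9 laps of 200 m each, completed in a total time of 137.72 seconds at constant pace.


Split time = total_time / n_laps = 137.72 / 9
Split time = 15.3022 s per lap

15.3022 s


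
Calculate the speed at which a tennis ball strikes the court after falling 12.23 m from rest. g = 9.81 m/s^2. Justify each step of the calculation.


v = sqrt(2 * g * h)
v = sqrt(2 * 9.81 * 12.23)
v = sqrt(239.9526) = 15.4904 m/s

15.4904 m/s


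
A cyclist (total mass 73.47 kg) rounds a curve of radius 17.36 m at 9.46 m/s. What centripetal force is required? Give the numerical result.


Fc = m * v^2 / r
v^2 = 9.46^2 = 89.4916
Fc = 73.47 * 89.4916 / 17.36
Fc = 6574.9479 / 17.36 = 378.7412 N

378.7412 N


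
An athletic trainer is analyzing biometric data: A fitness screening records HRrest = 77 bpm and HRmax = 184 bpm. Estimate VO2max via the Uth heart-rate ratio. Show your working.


VO2max = 15.3 * HRmax / HRrest
VO2max = 15.3 * 184 / 77
VO2max = 2815.2 / 77 = 36.561 mL/kg/min

36.561 mL/kg/min


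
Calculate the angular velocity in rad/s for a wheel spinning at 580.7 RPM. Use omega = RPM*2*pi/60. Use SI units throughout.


omega = RPM * 2 * pi / 60
omega = 580.7 * 2 * 3.14159 / 60
omega = 3648.6457 / 60 = 60.8108 rad/s

60.8108 rad/s


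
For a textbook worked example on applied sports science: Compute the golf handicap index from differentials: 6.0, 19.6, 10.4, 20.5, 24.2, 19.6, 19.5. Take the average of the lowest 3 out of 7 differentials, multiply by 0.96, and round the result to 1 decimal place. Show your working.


All differentials: 6.0, 19.6, 10.4, 20.5, 24.2, 19.6, 19.5
Sorted: 6.0, 10.4, 19.5, 19.6, 19.6, 20.5, 24.2
Best 3: 6.0, 10.4, 19.5
Average of best = 35.9 / 3 = 11.9667
Raw index = 11.9667 * 0.96 = 11.488
Handicap index = round(11.488, 1) = 11.5

11.5


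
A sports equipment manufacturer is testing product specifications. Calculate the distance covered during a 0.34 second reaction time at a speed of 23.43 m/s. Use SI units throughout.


d = v * t
d = 23.43 * 0.34
d = 7.9662 m

7.9662 m


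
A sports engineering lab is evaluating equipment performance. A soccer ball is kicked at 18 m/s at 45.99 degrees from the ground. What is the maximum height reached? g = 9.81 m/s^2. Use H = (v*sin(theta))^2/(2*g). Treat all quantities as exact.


H = (v*sin(theta))^2 / (2*g)
vy = v*sin(theta) = 18 * sin(45.99 deg) = 12.9459 m/s
H = vy^2 / (2*g) = 167.5972 / (2*9.81)
H = 167.5972 / 19.62 = 8.5422 m

8.5422 m


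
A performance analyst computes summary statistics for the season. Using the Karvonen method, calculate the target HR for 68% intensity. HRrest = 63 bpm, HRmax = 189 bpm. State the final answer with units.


Target = HRrest + pct*(HRmax - HRrest)
Heart rate reserve = HRmax - HRrest = 189 - 63 = 126 bpm
Fraction = 68% = 0.68
Target = 63 + 0.68 * 126
Target = 63 + 85.68 = 148.68 bpm

148.68 bpm


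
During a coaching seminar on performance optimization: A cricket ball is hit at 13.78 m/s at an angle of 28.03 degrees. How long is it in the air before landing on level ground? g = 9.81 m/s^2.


T = 2*v*sin(theta)/g
sin(theta) = sin(28.03 deg) = 0.4699
T = 2*13.78*0.4699 / 9.81
T = 12.9514 / 9.81 = 1.3202 s

1.3202 s


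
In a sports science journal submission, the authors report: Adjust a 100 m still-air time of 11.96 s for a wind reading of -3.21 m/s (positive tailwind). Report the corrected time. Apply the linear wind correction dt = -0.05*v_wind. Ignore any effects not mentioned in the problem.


dt = -0.05 * v_wind = -0.05 * -3.21 = 0.1605 s
t_corrected = t_still + dt = 11.96 + (0.1605)
t_corrected = 12.1205 s

12.1205 s


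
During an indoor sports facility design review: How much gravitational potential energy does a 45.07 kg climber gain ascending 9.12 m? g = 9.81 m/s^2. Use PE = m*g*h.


PE = m * g * h
PE = 45.07 * 9.81 * 9.12
PE = 442.1367 * 9.12 = 4032.2867 J

4032.2867 J


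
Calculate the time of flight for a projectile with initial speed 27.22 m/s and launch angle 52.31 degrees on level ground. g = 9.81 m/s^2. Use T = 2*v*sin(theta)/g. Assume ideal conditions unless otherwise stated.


T = 2*v*sin(theta)/g
sin(theta) = sin(52.31 deg) = 0.7913
T = 2*27.22*0.7913 / 9.81
T = 43.08 / 9.81 = 4.3914 s

4.3914 s


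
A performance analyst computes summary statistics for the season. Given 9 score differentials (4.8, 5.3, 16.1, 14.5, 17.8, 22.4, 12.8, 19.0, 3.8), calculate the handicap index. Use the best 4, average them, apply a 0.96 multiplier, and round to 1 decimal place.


All differentials: 4.8, 5.3, 16.1, 14.5, 17.8, 22.4, 12.8, 19.0, 3.8
Sorted: 3.8, 4.8, 5.3, 12.8, 14.5, 16.1, 17.8, 19.0, 22.4
Best 4: 3.8, 4.8, 5.3, 12.8
Average of best = 26.7 / 4 = 6.675
Raw index = 6.675 * 0.96 = 6.408
Handicap index = round(6.408, 1) = 6.4

6.4


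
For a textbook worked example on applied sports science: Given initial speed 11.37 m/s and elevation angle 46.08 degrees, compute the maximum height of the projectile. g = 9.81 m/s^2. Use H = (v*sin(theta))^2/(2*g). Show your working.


H = (v*sin(theta))^2 / (2*g)
vy = v*sin(theta) = 11.37 * sin(46.08 deg) = 8.1899 m/s
H = vy^2 / (2*g) = 67.0747 / (2*9.81)
H = 67.0747 / 19.62 = 3.4187 m

3.4187 m


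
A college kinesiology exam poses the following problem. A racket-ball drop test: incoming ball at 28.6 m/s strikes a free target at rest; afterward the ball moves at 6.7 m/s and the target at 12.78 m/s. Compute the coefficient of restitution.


e = (v2_after - v1_after) / (v1_before - v2_before)
Numerator = 12.78 - 6.7 = 6.08
Denominator = 28.6 - 0 = 28.6
e = 6.08 / 28.6 = 0.2126

0.2126


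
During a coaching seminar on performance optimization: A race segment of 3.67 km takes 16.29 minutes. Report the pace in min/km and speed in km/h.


Pace = time / distance = 16.29 min / 3.67 km = 4.4387 min/km
Speed = distance / time_in_hours = 3.67 / 0.2715 hr
Speed = 13.5175 km/h

4.4387 min/km, 13.5175 km/h


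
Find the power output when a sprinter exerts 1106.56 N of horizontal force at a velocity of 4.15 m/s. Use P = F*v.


P = F * v
P = 1106.56 * 4.15
P = 4592.224 W

4592.224 W


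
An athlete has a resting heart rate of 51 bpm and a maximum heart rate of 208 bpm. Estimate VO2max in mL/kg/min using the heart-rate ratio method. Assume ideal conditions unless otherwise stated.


VO2max = 15.3 * HRmax / HRrest
VO2max = 15.3 * 208 / 51
VO2max = 3182.4 / 51 = 62.4 mL/kg/min

62.4 mL/kg/min


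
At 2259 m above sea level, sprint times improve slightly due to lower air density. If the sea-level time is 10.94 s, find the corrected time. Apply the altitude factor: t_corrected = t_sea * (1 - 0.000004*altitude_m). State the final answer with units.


Correction factor = 1 - 0.000004 * 2259 = 0.990964
t_corrected = t_sea * factor = 10.94 * 0.990964
t_corrected = 10.8411 s

10.8411 s


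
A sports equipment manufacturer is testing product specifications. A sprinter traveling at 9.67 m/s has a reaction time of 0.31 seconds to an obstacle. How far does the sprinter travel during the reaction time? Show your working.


d = v * t
d = 9.67 * 0.31
d = 2.9977 m

2.9977 m


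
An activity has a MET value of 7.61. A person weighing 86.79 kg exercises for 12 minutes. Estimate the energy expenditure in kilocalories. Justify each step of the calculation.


kcal = MET * mass * time_hr
Convert time: 12 min = 0.2 hr
kcal = 7.61 * 86.79 * 0.2
kcal = 132.0944 kcal

132.0944 kcal


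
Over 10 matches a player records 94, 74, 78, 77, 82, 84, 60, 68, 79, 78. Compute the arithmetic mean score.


Average = sum / n
Sum = 774
Average = 774 / 10 = 77.4

77.4


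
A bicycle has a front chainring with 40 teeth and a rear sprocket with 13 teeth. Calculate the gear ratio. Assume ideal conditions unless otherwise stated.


GR = front_teeth / rear_teeth
GR = 40 / 13
GR = 3.0769

3.0769


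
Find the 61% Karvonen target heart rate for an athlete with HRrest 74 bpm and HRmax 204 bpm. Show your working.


Target = HRrest + pct*(HRmax - HRrest)
Heart rate reserve = HRmax - HRrest = 204 - 74 = 130 bpm
Fraction = 61% = 0.61
Target = 74 + 0.61 * 130
Target = 74 + 79.3 = 153.3 bpm

153.3 bpm


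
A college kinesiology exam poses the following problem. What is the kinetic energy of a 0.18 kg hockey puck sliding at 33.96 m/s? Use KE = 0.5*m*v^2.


KE = 0.5 * m * v^2
KE = 0.5 * 0.18 * 33.96^2
KE = 0.5 * 0.18 * 1153.2816 = 103.7953 J

103.7953 J


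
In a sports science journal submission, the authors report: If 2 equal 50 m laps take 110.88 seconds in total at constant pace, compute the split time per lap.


Split time = total_time / n_laps = 110.88 / 2
Split time = 55.44 s per lap

55.44 s


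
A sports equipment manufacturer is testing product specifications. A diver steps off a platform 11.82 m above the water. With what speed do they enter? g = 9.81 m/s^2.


v = sqrt(2 * g * h)
v = sqrt(2 * 9.81 * 11.82)
v = sqrt(231.9084) = 15.2285 m/s

15.2285 m/s


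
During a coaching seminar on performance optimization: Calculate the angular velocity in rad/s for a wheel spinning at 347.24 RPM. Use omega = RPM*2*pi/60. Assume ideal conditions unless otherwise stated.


omega = RPM * 2 * pi / 60
omega = 347.24 * 2 * 3.14159 / 60
omega = 2181.7733 / 60 = 36.3629 rad/s

36.3629 rad/s


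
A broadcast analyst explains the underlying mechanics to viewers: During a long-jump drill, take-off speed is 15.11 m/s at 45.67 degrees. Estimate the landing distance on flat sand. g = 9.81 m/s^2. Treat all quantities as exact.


R = v^2 * sin(2*theta) / g
Convert angle to radians: theta = 45.67 deg = 0.7971 rad
sin(2*theta) = sin(1.5942) = 0.9997
R = 15.11^2 * 0.9997 / 9.81
R = 228.3121 * 0.9997 / 9.81 = 23.267 m

23.267 m


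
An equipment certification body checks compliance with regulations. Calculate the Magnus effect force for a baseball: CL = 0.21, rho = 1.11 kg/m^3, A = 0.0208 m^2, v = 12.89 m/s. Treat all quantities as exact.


FM = 0.5 * CL * rho * A * v^2
FM = 0.5 * 0.21 * 1.11 * 0.0208 * 12.89^2
v^2 = 166.1521
FM = 0.5 * 0.21 * 1.11 * 0.0208 * 166.1521 = 0.4028 N

0.4028 N


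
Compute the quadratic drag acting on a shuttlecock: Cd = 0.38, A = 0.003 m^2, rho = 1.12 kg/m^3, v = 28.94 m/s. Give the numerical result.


Fd = 0.5 * Cd * rho * A * v^2
Fd = 0.5 * 0.38 * 1.12 * 0.003 * 28.94^2
v^2 = 837.5236
Fd = 0.5 * 0.38 * 1.12 * 0.003 * 837.5236 = 0.5347 N

0.5347 N


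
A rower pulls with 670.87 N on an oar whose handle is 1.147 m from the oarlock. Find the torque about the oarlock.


tau = F * d
tau = 670.87 * 1.147
tau = 769.4879 N*m

769.4879 N*m


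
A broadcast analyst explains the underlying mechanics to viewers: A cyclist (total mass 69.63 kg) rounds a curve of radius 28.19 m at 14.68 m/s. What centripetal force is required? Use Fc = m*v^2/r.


Fc = m * v^2 / r
v^2 = 14.68^2 = 215.5024
Fc = 69.63 * 215.5024 / 28.19
Fc = 15005.4321 / 28.19 = 532.2963 N

532.2963 N


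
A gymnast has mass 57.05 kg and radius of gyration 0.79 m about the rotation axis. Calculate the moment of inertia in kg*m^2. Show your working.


I = m * k^2
I = 57.05 * 0.79^2
I = 57.05 * 0.6241 = 35.6049 kg*m^2

35.6049 kg*m^2
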